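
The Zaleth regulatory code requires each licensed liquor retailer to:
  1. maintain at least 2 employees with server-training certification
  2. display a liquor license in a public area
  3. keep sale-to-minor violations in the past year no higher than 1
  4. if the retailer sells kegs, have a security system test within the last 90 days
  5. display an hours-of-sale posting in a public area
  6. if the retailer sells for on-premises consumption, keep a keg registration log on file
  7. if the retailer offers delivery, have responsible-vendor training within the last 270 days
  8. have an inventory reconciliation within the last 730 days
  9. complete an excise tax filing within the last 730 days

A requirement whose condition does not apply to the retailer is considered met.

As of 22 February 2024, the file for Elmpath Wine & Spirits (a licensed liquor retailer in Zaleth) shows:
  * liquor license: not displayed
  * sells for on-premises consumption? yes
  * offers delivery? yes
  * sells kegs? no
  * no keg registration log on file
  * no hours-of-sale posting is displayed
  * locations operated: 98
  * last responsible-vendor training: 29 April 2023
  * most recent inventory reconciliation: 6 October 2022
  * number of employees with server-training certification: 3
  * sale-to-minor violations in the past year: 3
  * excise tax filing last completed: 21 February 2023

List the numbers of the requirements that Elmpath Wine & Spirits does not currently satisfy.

1. employees with server-training certification 3 ≥ 2 → met
2. liquor license absent → not met
3. sale-to-minor violations in the past year 3 > 1 → not met
4. condition 'sells kegs' does not hold → requirement n/a → met
5. hours-of-sale posting absent → not met
6. condition 'sells for on-premises consumption' holds; keg registration log absent → not met
7. condition 'offers delivery' holds; responsible-vendor training 299 days ago vs limit 270 → not met
8. inventory reconciliation 504 days ago vs limit 730 → met
9. excise tax filing 366 days ago vs limit 730 → met
Not met: 2, 3, 5, 6, 7

2, 3, 5, 6, 7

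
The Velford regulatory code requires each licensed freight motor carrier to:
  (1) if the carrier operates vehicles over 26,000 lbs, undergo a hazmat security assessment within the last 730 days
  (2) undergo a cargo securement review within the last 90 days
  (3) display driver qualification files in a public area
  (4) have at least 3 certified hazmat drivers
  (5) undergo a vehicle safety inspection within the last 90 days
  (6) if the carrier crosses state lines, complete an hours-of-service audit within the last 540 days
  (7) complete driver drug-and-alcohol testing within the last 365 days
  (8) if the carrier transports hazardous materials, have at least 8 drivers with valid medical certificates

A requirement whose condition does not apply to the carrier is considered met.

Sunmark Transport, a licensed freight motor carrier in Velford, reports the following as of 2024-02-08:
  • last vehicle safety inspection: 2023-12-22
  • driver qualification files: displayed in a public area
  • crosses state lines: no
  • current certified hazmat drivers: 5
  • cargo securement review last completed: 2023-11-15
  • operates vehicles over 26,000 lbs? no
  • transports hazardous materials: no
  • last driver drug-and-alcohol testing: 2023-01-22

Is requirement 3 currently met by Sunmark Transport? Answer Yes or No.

Yes

3. driver qualification files present → met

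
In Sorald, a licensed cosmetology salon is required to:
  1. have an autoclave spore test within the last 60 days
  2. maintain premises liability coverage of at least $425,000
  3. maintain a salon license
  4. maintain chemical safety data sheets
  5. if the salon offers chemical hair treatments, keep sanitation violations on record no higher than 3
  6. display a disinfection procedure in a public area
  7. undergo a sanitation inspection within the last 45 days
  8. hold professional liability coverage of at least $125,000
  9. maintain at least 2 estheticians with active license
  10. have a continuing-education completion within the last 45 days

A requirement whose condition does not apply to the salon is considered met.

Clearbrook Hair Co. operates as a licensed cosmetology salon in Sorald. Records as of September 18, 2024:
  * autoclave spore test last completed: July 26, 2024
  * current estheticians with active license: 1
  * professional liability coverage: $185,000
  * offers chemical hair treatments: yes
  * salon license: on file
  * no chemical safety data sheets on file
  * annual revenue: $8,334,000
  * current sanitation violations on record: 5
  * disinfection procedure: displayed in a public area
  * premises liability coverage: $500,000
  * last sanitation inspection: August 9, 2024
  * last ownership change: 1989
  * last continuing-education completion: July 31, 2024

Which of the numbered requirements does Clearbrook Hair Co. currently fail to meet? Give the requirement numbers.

1. autoclave spore test 54 days ago vs limit 60 → met
2. premises liability coverage $500,000 ≥ $425,000 → met
3. salon license present → met
4. chemical safety data sheets absent → not met
5. condition 'offers chemical hair treatments' holds; sanitation violations on record 5 > 3 → not met
6. disinfection procedure present → met
7. sanitation inspection 40 days ago vs limit 45 → met
8. professional liability coverage $185,000 ≥ $125,000 → met
9. estheticians with active license 1 < 2 → not met
10. continuing-education completion 49 days ago vs limit 45 → not met
Not met: 4, 5, 9, 10

4, 5, 9, 10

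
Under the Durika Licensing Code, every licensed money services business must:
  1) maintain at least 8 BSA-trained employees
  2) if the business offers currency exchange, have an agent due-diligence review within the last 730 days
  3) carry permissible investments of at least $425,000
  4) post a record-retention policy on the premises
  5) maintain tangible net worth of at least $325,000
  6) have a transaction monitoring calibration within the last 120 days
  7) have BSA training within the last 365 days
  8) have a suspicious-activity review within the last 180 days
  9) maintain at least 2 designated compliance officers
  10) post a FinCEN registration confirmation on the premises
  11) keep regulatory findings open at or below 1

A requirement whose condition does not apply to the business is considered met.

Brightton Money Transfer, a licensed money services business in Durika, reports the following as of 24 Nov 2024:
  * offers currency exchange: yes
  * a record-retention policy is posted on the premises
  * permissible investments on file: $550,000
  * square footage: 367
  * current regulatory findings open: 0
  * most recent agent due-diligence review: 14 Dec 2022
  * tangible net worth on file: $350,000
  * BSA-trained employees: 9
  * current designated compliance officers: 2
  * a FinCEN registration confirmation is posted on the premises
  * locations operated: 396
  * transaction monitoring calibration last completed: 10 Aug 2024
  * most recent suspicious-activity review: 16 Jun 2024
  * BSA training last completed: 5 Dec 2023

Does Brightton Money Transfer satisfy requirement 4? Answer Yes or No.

4. record-retention policy present → met

Yes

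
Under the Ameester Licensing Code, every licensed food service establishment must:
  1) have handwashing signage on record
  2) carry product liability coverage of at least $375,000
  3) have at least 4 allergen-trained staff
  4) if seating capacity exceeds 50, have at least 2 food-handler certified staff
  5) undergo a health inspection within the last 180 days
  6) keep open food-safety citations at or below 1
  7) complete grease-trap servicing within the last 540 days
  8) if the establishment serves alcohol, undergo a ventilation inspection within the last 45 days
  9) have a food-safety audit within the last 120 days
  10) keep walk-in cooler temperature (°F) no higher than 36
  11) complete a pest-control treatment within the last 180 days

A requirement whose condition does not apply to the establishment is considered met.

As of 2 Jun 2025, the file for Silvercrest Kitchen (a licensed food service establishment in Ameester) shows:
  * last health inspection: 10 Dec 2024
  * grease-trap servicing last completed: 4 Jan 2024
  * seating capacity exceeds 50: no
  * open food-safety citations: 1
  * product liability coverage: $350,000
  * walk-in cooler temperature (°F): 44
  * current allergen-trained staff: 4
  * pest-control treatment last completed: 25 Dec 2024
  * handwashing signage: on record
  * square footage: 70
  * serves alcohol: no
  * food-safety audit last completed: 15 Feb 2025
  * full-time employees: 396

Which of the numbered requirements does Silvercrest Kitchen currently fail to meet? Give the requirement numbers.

1. handwashing signage present → met
2. product liability coverage $350,000 < $375,000 → not met
3. allergen-trained staff 4 ≥ 4 → met
4. condition 'seating capacity exceeds 50' does not hold → requirement n/a → met
5. health inspection 174 days ago vs limit 180 → met
6. open food-safety citations 1 ≤ 1 → met
7. grease-trap servicing 515 days ago vs limit 540 → met
8. condition 'serves alcohol' does not hold → requirement n/a → met
9. food-safety audit 107 days ago vs limit 120 → met
10. walk-in cooler temperature (°F) 44 > 36 → not met
11. pest-control treatment 159 days ago vs limit 180 → met
Not met: 2, 10

2, 10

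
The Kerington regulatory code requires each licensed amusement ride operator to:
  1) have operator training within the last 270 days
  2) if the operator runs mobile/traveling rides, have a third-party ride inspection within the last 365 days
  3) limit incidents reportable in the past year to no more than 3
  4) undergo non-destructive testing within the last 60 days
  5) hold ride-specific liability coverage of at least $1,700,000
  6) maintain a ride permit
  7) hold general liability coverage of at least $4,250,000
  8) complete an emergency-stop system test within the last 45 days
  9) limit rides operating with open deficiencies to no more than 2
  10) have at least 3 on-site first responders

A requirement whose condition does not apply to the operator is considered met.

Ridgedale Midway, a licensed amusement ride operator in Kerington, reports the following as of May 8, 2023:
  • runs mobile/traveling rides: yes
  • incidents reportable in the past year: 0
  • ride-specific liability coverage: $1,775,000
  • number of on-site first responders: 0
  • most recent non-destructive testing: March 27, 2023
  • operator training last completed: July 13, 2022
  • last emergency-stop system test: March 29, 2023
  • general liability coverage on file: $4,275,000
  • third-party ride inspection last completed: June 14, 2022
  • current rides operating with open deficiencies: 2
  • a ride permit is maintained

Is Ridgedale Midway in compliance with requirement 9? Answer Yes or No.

Yes

9. rides operating with open deficiencies 2 ≤ 2 → met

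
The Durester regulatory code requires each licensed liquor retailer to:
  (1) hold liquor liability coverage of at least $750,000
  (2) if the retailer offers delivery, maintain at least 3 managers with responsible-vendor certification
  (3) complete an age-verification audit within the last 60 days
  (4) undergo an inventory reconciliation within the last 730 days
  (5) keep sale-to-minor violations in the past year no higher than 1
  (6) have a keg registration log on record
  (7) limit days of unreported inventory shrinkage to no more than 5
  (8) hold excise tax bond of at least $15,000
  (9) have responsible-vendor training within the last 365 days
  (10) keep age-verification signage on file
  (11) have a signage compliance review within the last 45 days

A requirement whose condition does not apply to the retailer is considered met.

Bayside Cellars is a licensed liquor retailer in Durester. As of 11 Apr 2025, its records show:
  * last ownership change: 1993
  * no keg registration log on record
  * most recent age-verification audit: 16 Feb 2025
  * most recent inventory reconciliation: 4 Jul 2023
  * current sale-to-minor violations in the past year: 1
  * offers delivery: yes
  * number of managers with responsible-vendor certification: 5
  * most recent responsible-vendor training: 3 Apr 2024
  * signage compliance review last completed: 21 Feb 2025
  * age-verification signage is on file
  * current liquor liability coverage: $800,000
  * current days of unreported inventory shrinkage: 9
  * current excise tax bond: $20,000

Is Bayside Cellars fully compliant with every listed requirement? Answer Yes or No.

1. liquor liability coverage $800,000 ≥ $750,000 → met
2. condition 'offers delivery' holds; managers with responsible-vendor certification 5 ≥ 3 → met
3. age-verification audit 54 days ago vs limit 60 → met
4. inventory reconciliation 647 days ago vs limit 730 → met
5. sale-to-minor violations in the past year 1 ≤ 1 → met
6. keg registration log absent → not met
7. days of unreported inventory shrinkage 9 > 5 → not met
8. excise tax bond $20,000 ≥ $15,000 → met
9. responsible-vendor training 373 days ago vs limit 365 → not met
10. age-verification signage present → met
11. signage compliance review 49 days ago vs limit 45 → not met
Not met: 6, 7, 9, 11

No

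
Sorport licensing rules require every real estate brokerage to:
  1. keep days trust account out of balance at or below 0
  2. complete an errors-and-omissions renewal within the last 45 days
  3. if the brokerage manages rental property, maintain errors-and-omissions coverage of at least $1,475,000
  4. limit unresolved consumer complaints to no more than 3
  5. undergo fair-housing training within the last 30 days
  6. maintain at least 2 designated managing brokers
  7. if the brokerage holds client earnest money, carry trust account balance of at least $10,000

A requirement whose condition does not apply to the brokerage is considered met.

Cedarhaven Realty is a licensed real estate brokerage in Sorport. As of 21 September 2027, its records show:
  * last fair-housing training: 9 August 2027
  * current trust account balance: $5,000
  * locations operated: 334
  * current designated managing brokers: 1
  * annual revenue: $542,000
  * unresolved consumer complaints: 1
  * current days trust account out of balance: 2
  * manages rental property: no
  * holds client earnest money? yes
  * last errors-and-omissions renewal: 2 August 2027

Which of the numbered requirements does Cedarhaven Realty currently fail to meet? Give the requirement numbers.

1, 2, 5, 6, 7

1. days trust account out of balance 2 > 0 → not met
2. errors-and-omissions renewal 50 days ago vs limit 45 → not met
3. condition 'manages rental property' does not hold → requirement n/a → met
4. unresolved consumer complaints 1 ≤ 3 → met
5. fair-housing training 43 days ago vs limit 30 → not met
6. designated managing brokers 1 < 2 → not met
7. condition 'holds client earnest money' holds; trust account balance $5,000 < $10,000 → not met
Not met: 1, 2, 5, 6, 7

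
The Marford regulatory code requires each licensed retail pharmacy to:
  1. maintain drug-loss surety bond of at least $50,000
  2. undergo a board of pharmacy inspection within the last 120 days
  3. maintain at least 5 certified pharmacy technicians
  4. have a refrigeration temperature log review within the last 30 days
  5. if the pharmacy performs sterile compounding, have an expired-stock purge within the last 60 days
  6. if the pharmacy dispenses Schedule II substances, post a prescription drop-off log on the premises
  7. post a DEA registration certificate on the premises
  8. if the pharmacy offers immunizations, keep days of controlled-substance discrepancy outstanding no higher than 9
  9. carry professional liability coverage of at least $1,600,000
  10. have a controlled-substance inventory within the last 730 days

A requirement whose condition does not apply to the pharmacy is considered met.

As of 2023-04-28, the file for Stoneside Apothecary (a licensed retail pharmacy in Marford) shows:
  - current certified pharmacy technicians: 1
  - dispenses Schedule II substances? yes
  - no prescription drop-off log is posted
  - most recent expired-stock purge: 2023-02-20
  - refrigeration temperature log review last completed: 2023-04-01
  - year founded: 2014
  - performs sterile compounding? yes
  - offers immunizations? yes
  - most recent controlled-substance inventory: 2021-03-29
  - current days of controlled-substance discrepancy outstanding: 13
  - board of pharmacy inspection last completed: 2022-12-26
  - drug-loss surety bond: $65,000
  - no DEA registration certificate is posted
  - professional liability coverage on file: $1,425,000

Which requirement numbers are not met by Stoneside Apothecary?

1. drug-loss surety bond $65,000 ≥ $50,000 → met
2. board of pharmacy inspection 123 days ago vs limit 120 → not met
3. certified pharmacy technicians 1 < 5 → not met
4. refrigeration temperature log review 27 days ago vs limit 30 → met
5. condition 'performs sterile compounding' holds; expired-stock purge 67 days ago vs limit 60 → not met
6. condition 'dispenses Schedule II substances' holds; prescription drop-off log absent → not met
7. DEA registration certificate absent → not met
8. condition 'offers immunizations' holds; days of controlled-substance discrepancy outstanding 13 > 9 → not met
9. professional liability coverage $1,425,000 < $1,600,000 → not met
10. controlled-substance inventory 760 days ago vs limit 730 → not met
Not met: 2, 3, 5, 6, 7, 8, 9, 10

2, 3, 5, 6, 7, 8, 9, 10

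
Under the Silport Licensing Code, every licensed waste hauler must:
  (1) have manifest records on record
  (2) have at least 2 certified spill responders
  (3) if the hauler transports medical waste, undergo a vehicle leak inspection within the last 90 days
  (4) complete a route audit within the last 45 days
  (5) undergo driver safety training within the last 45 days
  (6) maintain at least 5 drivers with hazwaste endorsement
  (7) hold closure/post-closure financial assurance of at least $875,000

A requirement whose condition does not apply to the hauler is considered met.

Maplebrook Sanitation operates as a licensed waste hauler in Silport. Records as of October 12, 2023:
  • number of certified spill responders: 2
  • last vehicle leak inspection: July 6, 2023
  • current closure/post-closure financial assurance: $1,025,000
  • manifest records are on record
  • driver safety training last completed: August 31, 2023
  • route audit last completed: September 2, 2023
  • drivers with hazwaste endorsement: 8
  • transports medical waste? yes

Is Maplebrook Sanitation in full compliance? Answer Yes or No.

No

1. manifest records present → met
2. certified spill responders 2 ≥ 2 → met
3. condition 'transports medical waste' holds; vehicle leak inspection 98 days ago vs limit 90 → not met
4. route audit 40 days ago vs limit 45 → met
5. driver safety training 42 days ago vs limit 45 → met
6. drivers with hazwaste endorsement 8 ≥ 5 → met
7. closure/post-closure financial assurance $1,025,000 ≥ $875,000 → met
Not met: 3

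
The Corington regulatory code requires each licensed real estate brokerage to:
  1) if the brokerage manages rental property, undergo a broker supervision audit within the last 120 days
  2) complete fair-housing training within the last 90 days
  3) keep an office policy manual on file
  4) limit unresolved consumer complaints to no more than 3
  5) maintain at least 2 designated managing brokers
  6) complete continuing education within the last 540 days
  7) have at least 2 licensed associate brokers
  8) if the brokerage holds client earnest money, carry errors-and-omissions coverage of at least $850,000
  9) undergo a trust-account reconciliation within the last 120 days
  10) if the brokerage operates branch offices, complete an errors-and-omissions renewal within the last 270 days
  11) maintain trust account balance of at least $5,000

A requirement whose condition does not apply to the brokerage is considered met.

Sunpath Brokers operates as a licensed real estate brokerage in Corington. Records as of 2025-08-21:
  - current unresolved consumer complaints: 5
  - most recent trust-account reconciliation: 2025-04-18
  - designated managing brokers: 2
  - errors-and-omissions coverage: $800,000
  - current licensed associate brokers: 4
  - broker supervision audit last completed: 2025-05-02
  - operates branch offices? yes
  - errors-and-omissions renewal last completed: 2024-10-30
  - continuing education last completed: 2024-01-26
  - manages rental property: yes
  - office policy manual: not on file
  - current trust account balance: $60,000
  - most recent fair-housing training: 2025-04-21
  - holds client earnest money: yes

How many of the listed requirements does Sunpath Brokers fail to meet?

7

1. condition 'manages rental property' holds; broker supervision audit 111 days ago vs limit 120 → met
2. fair-housing training 122 days ago vs limit 90 → not met
3. office policy manual absent → not met
4. unresolved consumer complaints 5 > 3 → not met
5. designated managing brokers 2 ≥ 2 → met
6. continuing education 573 days ago vs limit 540 → not met
7. licensed associate brokers 4 ≥ 2 → met
8. condition 'holds client earnest money' holds; errors-and-omissions coverage $800,000 < $850,000 → not met
9. trust-account reconciliation 125 days ago vs limit 120 → not met
10. condition 'operates branch offices' holds; errors-and-omissions renewal 295 days ago vs limit 270 → not met
11. trust account balance $60,000 ≥ $5,000 → met
Not met: 7 of 11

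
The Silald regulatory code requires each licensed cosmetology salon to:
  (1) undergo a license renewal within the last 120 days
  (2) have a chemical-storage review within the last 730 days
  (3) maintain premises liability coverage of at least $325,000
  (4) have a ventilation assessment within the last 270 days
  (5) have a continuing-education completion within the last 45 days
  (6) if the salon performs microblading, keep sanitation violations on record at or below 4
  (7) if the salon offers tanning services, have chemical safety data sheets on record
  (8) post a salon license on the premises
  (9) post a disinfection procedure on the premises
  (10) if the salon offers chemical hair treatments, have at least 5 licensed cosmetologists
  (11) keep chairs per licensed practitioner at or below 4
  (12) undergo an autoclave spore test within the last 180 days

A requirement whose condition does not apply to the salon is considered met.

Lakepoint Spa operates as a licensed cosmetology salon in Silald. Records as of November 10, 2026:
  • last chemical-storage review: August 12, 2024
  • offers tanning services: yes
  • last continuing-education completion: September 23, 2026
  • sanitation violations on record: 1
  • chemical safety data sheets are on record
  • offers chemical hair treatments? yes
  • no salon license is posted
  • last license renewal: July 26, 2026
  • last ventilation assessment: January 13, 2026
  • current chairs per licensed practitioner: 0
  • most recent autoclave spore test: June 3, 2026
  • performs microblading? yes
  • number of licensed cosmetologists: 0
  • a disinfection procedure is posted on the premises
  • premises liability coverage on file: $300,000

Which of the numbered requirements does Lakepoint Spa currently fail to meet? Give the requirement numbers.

2, 3, 4, 5, 8, 10

1. license renewal 107 days ago vs limit 120 → met
2. chemical-storage review 820 days ago vs limit 730 → not met
3. premises liability coverage $300,000 < $325,000 → not met
4. ventilation assessment 301 days ago vs limit 270 → not met
5. continuing-education completion 48 days ago vs limit 45 → not met
6. condition 'performs microblading' holds; sanitation violations on record 1 ≤ 4 → met
7. condition 'offers tanning services' holds; chemical safety data sheets present → met
8. salon license absent → not met
9. disinfection procedure present → met
10. condition 'offers chemical hair treatments' holds; licensed cosmetologists 0 < 5 → not met
11. chairs per licensed practitioner 0 ≤ 4 → met
12. autoclave spore test 160 days ago vs limit 180 → met
Not met: 2, 3, 4, 5, 8, 10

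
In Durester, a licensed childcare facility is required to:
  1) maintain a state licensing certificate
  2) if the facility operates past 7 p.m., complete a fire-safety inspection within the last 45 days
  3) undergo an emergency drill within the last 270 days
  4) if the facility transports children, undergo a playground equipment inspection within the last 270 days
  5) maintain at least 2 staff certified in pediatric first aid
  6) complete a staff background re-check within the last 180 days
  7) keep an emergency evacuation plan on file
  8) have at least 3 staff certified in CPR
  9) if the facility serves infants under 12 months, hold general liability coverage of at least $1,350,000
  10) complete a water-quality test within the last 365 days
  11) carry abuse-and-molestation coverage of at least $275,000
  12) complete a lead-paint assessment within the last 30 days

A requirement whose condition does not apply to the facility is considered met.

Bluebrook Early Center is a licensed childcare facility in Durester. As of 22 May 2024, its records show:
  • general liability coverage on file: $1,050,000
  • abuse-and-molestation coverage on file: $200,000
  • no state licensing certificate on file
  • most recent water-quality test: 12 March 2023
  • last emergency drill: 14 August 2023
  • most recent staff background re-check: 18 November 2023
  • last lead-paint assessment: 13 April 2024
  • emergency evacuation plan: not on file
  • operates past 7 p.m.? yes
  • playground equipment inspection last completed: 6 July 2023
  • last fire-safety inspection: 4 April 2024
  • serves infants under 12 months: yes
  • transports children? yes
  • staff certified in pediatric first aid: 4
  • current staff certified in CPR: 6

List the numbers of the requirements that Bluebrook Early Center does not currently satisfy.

1, 2, 3, 4, 6, 7, 9, 10, 11, 12

1. state licensing certificate absent → not met
2. condition 'operates past 7 p.m.' holds; fire-safety inspection 48 days ago vs limit 45 → not met
3. emergency drill 282 days ago vs limit 270 → not met
4. condition 'transports children' holds; playground equipment inspection 321 days ago vs limit 270 → not met
5. staff certified in pediatric first aid 4 ≥ 2 → met
6. staff background re-check 186 days ago vs limit 180 → not met
7. emergency evacuation plan absent → not met
8. staff certified in CPR 6 ≥ 3 → met
9. condition 'serves infants under 12 months' holds; general liability coverage $1,050,000 < $1,350,000 → not met
10. water-quality test 437 days ago vs limit 365 → not met
11. abuse-and-molestation coverage $200,000 < $275,000 → not met
12. lead-paint assessment 39 days ago vs limit 30 → not met
Not met: 1, 2, 3, 4, 6, 7, 9, 10, 11, 12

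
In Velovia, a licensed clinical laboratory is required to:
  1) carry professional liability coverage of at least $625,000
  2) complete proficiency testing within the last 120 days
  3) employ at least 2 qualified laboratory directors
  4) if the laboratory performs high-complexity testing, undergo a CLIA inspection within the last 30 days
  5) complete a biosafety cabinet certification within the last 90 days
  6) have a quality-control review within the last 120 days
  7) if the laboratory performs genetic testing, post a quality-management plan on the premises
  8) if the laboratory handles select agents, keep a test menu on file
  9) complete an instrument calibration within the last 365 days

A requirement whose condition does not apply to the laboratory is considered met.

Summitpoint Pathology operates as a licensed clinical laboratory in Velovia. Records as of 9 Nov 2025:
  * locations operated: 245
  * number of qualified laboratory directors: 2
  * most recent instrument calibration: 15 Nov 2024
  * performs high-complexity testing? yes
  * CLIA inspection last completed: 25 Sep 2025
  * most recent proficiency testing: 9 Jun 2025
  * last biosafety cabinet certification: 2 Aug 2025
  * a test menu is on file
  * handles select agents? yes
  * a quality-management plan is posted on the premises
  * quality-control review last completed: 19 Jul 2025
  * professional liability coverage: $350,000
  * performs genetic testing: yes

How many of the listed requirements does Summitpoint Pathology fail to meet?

4

1. professional liability coverage $350,000 < $625,000 → not met
2. proficiency testing 153 days ago vs limit 120 → not met
3. qualified laboratory directors 2 ≥ 2 → met
4. condition 'performs high-complexity testing' holds; CLIA inspection 45 days ago vs limit 30 → not met
5. biosafety cabinet certification 99 days ago vs limit 90 → not met
6. quality-control review 113 days ago vs limit 120 → met
7. condition 'performs genetic testing' holds; quality-management plan present → met
8. condition 'handles select agents' holds; test menu present → met
9. instrument calibration 359 days ago vs limit 365 → met
Not met: 4 of 9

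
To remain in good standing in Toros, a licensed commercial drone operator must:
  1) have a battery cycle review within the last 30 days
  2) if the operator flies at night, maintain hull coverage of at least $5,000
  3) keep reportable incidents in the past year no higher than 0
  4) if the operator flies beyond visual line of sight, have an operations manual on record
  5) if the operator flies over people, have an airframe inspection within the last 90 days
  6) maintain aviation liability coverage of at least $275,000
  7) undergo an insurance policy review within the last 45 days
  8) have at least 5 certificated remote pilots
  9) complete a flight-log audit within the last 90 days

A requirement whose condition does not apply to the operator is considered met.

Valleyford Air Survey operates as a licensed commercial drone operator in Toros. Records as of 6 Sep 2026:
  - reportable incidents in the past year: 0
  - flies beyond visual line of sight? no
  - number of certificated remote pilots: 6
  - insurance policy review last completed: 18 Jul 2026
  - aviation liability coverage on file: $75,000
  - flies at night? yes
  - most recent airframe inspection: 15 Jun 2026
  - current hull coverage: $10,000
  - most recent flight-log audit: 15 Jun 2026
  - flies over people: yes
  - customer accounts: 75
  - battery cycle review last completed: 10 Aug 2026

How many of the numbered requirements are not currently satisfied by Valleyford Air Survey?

2

1. battery cycle review 27 days ago vs limit 30 → met
2. condition 'flies at night' holds; hull coverage $10,000 ≥ $5,000 → met
3. reportable incidents in the past year 0 ≤ 0 → met
4. condition 'flies beyond visual line of sight' does not hold → requirement n/a → met
5. condition 'flies over people' holds; airframe inspection 83 days ago vs limit 90 → met
6. aviation liability coverage $75,000 < $275,000 → not met
7. insurance policy review 50 days ago vs limit 45 → not met
8. certificated remote pilots 6 ≥ 5 → met
9. flight-log audit 83 days ago vs limit 90 → met
Not met: 2 of 9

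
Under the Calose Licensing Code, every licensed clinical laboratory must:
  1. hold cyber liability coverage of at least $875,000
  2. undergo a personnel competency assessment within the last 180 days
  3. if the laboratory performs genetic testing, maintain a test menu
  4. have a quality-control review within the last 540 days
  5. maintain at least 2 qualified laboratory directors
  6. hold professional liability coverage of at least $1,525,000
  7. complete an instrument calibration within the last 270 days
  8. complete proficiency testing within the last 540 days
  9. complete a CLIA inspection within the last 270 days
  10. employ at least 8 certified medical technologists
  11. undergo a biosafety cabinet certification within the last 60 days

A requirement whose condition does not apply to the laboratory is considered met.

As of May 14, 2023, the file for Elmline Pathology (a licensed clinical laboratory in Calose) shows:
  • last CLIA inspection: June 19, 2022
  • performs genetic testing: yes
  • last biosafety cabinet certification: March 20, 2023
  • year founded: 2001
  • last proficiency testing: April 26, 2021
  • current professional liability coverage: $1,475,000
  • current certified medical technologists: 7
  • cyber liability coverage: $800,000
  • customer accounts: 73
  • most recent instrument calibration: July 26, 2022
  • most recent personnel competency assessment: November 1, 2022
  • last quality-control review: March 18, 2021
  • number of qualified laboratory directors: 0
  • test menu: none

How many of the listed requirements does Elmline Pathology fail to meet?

1. cyber liability coverage $800,000 < $875,000 → not met
2. personnel competency assessment 194 days ago vs limit 180 → not met
3. condition 'performs genetic testing' holds; test menu absent → not met
4. quality-control review 787 days ago vs limit 540 → not met
5. qualified laboratory directors 0 < 2 → not met
6. professional liability coverage $1,475,000 < $1,525,000 → not met
7. instrument calibration 292 days ago vs limit 270 → not met
8. proficiency testing 748 days ago vs limit 540 → not met
9. CLIA inspection 329 days ago vs limit 270 → not met
10. certified medical technologists 7 < 8 → not met
11. biosafety cabinet certification 55 days ago vs limit 60 → met
Not met: 10 of 11

10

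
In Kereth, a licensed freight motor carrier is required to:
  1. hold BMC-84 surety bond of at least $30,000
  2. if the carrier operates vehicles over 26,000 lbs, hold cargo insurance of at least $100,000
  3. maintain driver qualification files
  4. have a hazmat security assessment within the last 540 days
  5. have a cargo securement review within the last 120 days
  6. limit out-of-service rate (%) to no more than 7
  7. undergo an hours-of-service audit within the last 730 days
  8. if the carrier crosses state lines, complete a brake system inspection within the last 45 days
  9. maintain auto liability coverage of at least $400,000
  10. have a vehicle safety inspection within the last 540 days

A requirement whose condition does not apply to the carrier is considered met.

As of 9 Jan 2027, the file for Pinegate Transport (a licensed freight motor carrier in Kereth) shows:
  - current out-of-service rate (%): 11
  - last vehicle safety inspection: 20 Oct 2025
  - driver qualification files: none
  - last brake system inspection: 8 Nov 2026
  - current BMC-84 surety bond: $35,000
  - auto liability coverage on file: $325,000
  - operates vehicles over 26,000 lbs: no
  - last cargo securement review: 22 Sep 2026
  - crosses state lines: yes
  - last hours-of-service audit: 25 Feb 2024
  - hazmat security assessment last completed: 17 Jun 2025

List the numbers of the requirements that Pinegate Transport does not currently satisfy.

1. BMC-84 surety bond $35,000 ≥ $30,000 → met
2. condition 'operates vehicles over 26,000 lbs' does not hold → requirement n/a → met
3. driver qualification files absent → not met
4. hazmat security assessment 571 days ago vs limit 540 → not met
5. cargo securement review 109 days ago vs limit 120 → met
6. out-of-service rate (%) 11 > 7 → not met
7. hours-of-service audit 1049 days ago vs limit 730 → not met
8. condition 'crosses state lines' holds; brake system inspection 62 days ago vs limit 45 → not met
9. auto liability coverage $325,000 < $400,000 → not met
10. vehicle safety inspection 446 days ago vs limit 540 → met
Not met: 3, 4, 6, 7, 8, 9

3, 4, 6, 7, 8, 9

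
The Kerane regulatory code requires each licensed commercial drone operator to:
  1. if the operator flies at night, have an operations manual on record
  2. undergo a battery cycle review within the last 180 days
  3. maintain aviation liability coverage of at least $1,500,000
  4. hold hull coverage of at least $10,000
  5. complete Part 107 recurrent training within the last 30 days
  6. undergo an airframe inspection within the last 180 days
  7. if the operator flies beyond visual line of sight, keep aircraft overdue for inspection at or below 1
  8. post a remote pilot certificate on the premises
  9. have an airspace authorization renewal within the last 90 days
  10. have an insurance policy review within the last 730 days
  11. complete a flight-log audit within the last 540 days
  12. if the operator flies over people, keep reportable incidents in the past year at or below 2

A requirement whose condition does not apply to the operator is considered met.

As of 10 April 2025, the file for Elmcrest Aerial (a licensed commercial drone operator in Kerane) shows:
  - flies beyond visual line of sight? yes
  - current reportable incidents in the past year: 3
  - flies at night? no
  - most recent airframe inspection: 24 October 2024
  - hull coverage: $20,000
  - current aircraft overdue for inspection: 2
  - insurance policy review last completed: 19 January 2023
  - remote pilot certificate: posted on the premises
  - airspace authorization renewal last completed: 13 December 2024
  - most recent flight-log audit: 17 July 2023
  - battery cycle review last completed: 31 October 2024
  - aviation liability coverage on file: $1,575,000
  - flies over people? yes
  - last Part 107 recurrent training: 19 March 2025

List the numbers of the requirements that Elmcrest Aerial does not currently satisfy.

1. condition 'flies at night' does not hold → requirement n/a → met
2. battery cycle review 161 days ago vs limit 180 → met
3. aviation liability coverage $1,575,000 ≥ $1,500,000 → met
4. hull coverage $20,000 ≥ $10,000 → met
5. Part 107 recurrent training 22 days ago vs limit 30 → met
6. airframe inspection 168 days ago vs limit 180 → met
7. condition 'flies beyond visual line of sight' holds; aircraft overdue for inspection 2 > 1 → not met
8. remote pilot certificate present → met
9. airspace authorization renewal 118 days ago vs limit 90 → not met
10. insurance policy review 812 days ago vs limit 730 → not met
11. flight-log audit 633 days ago vs limit 540 → not met
12. condition 'flies over people' holds; reportable incidents in the past year 3 > 2 → not met
Not met: 7, 9, 10, 11, 12

7, 9, 10, 11, 12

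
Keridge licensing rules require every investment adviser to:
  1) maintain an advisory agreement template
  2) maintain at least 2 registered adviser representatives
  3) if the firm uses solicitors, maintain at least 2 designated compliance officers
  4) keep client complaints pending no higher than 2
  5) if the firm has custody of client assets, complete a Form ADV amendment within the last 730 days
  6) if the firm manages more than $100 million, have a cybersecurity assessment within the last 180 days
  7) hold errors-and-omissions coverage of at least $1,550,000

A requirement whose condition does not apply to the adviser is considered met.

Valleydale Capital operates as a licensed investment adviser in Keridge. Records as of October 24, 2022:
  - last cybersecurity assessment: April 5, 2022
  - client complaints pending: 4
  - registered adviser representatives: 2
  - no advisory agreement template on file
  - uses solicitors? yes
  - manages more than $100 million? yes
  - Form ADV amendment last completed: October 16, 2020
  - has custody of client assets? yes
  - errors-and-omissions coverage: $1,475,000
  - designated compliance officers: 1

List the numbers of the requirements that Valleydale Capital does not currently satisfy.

1, 3, 4, 5, 6, 7

1. advisory agreement template absent → not met
2. registered adviser representatives 2 ≥ 2 → met
3. condition 'uses solicitors' holds; designated compliance officers 1 < 2 → not met
4. client complaints pending 4 > 2 → not met
5. condition 'has custody of client assets' holds; Form ADV amendment 738 days ago vs limit 730 → not met
6. condition 'manages more than $100 million' holds; cybersecurity assessment 202 days ago vs limit 180 → not met
7. errors-and-omissions coverage $1,475,000 < $1,550,000 → not met
Not met: 1, 3, 4, 5, 6, 7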